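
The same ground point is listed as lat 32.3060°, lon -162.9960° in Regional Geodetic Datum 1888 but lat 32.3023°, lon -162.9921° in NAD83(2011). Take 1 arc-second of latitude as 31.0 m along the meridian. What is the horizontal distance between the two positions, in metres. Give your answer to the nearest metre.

553 m

Δφ = 32.3023° − 32.3060° = -0.0037°; Δλ = -162.9921° − -162.9960° = +0.0039°.
1° of latitude = 3600 × 31.00 = 111600 m.
ΔN = Δφ × 111600 = -412.9 m; ΔE = Δλ × 111600 × cos(32.3060°) = +0.0039 × 111600 × 0.845206 = 367.9 m.
Distance = √(ΔE² + ΔN²) = √(367.9² + (-412.9)²) = 553.0 m.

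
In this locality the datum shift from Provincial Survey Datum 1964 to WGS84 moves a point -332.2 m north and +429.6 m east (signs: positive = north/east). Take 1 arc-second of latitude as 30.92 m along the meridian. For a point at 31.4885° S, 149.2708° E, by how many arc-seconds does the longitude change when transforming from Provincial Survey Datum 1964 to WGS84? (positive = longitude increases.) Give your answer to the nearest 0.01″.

At latitude -31.4885°, cos φ = 0.852745.
1″ of longitude at this latitude = 30.92 × cos φ = 26.3669 m, so Δλ = 429.6 / 26.3669 = 16.293″.

Δλ = 16.29″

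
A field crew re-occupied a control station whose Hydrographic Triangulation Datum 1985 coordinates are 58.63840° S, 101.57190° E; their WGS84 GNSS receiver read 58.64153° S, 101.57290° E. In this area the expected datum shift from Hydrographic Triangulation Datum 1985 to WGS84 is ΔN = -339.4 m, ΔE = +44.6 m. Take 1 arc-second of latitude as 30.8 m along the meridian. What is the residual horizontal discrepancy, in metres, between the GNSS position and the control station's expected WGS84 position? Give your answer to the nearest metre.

15 m

Observed coordinate differences: Δφ = -0.00313°, Δλ = +0.00100°.
Converting to metres (1° lat = 110880 m, cos φ = 0.520437): observed ΔN = -347.1 m, observed ΔE = 57.7 m.
Subtracting the expected shift leaves a residual of -347.1 − (-339.4) = -7.7 m north and 57.7 − (44.6) = 13.1 m east.
Residual distance = √((-7.7)² + 13.1²) = 15.2 m.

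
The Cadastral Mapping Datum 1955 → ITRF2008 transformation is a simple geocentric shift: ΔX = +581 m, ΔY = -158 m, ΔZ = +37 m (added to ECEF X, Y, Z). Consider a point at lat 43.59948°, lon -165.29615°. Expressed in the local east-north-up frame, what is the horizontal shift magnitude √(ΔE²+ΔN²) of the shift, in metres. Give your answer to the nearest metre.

At φ = 43.59948°, λ = -165.29615°: sin φ = 0.689613, cos φ = 0.724178, sin λ = -0.253823, cos λ = -0.967251.
ΔE = −sin λ·ΔX + cos λ·ΔY = −(-0.253823)·(581) + (-0.967251)·(-158) = 300.30 m.
ΔN = −sin φ cos λ·ΔX − sin φ sin λ·ΔY + cos φ·ΔZ = −(0.689613)(-0.967251)(581) − (0.689613)(-0.253823)(-158) + (0.724178)(37) = 386.68 m.
Horizontal magnitude = √(ΔE² + ΔN²) = √(300.30² + 386.68²) = 489.59 m.

490 m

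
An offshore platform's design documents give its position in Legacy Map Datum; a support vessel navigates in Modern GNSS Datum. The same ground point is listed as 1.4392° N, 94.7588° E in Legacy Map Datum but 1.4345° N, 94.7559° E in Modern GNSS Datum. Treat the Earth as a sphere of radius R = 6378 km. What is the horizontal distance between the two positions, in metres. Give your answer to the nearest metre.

Δφ = 1.4345° − 1.4392° = -0.0047°; Δλ = 94.7559° − 94.7588° = -0.0029°.
1° along a meridian = πR/180 = 111317 m.
ΔN = Δφ × 111317 = -523.2 m; ΔE = Δλ × 111317 × cos(1.4392°) = -0.0029 × 111317 × 0.999685 = -322.7 m.
Distance = √(ΔE² + ΔN²) = √((-322.7)² + (-523.2)²) = 614.7 m.

615 m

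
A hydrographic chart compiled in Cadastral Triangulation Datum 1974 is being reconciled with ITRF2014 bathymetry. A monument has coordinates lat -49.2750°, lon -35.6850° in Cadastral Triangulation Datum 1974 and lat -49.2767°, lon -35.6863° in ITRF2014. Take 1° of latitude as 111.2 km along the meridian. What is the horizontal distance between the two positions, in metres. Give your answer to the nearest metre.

211 m

Δφ = -49.2767° − -49.2750° = -0.0017°; Δλ = -35.6863° − -35.6850° = -0.0013°.
ΔN = Δφ × 111200 = -189.0 m; ΔE = Δλ × 111200 × cos(-49.2750°) = -0.0013 × 111200 × 0.652429 = -94.3 m.
Distance = √(ΔE² + ΔN²) = √((-94.3)² + (-189.0)²) = 211.3 m.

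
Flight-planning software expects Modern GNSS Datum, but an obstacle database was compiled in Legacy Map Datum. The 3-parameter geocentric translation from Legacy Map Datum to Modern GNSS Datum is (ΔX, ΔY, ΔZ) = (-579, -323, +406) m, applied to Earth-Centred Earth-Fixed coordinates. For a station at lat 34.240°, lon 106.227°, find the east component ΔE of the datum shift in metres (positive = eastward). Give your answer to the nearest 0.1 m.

ΔE = 646.2 m

At φ = 34.240°, λ = 106.227°: sin φ = 0.562661, cos φ = 0.826688, sin λ = 0.960162, cos λ = -0.279444.
ΔE = −sin λ·ΔX + cos λ·ΔY = −(0.960162)·(-579) + (-0.279444)·(-323) = 646.19 m.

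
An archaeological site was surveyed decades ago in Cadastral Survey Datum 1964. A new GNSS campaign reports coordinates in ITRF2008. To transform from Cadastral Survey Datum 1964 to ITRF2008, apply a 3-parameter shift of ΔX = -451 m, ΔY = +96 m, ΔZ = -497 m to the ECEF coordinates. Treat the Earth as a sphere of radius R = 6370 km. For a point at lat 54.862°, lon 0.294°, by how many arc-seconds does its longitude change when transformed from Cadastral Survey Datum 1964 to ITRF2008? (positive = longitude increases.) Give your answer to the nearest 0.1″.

sin φ = 0.817768, cos φ = 0.575548, sin λ = 0.005131, cos λ = 0.999987.
East component: ΔE = −sin λ·ΔX + cos λ·ΔY = −(0.005131)(-451) + (0.999987)(96) = 98.31 m.
1° of latitude spans πR/180 = 111177 m; at latitude φ, 1° of longitude spans that × cos φ = 63987.9 m, so Δλ = 98.31 / 63987.9 × 3600 = 5.531″.

Δλ = 5.5″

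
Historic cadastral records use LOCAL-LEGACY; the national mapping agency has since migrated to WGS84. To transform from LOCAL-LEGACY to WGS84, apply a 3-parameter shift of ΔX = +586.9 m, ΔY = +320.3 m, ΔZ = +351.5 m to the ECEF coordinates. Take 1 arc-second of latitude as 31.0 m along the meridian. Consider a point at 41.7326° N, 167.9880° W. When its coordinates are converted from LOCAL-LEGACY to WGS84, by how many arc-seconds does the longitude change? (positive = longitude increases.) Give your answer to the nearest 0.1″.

sin φ = 0.665655, cos φ = 0.746260, sin λ = -0.208117, cos λ = -0.978104.
East component: ΔE = −sin λ·ΔX + cos λ·ΔY = −(-0.208117)(586.9) + (-0.978104)(320.3) = -191.14 m.
1° of latitude spans 3600 × 31.00 = 111600 m; at latitude φ, 1° of longitude spans that × cos φ = 83282.6 m, so Δλ = -191.14 / 83282.6 × 3600 = -8.262″.

Δλ = -8.3″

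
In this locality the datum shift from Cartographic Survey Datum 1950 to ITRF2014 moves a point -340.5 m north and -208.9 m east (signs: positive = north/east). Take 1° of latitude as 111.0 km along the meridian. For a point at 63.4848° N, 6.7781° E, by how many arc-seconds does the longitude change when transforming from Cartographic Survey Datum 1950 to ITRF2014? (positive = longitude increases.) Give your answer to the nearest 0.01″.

At latitude 63.4848°, cos φ = 0.446435.
1° of longitude at this latitude = 111.0 × cos φ = 49.55 km, so Δλ = -208.9 / 49554.3 = -0.0042156° = -15.176″.

Δλ = -15.18″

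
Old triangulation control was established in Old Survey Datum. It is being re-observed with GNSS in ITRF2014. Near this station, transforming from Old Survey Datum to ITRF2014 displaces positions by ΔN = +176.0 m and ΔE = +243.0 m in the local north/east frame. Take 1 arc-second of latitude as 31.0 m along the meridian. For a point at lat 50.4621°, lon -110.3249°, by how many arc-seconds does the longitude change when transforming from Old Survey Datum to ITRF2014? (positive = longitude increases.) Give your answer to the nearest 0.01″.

Δλ = 12.31″

At latitude 50.4621°, cos φ = 0.636588.
1″ of longitude at this latitude = 31.00 × cos φ = 19.7342 m, so Δλ = 243.0 / 19.7342 = 12.314″.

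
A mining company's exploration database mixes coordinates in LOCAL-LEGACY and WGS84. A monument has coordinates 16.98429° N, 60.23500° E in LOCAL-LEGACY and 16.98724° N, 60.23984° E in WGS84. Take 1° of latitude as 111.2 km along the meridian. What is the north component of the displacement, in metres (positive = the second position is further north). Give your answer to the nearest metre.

ΔN = 328 m

Δφ = 16.98724° − 16.98429° = +0.00295°; Δλ = 60.23984° − 60.23500° = +0.00484°.
ΔN = Δφ × 111200 = 328.0 m; ΔE = Δλ × 111200 × cos(16.98429°) = +0.00484 × 111200 × 0.956385 = 514.7 m.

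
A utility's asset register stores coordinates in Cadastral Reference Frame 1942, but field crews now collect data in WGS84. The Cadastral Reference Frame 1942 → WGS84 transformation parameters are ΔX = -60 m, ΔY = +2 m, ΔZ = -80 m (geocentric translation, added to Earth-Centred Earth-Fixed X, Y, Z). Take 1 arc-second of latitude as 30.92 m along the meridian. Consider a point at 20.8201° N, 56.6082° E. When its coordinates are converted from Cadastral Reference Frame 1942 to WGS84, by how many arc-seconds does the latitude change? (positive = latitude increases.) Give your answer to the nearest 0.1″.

Δφ = -2.1″

sin φ = 0.355435, cos φ = 0.934701, sin λ = 0.834927, cos λ = 0.550361.
North component: ΔN = −sin φ cos λ·ΔX − sin φ sin λ·ΔY + cos φ·ΔZ = −(0.355435)(0.550361)(-60) − (0.355435)(0.834927)(2) + (0.934701)(-80) = -63.63 m.
1° of latitude spans 3600 × 30.92 = 111312 m, so Δφ = -63.63 / 111312 × 3600 = -2.058″.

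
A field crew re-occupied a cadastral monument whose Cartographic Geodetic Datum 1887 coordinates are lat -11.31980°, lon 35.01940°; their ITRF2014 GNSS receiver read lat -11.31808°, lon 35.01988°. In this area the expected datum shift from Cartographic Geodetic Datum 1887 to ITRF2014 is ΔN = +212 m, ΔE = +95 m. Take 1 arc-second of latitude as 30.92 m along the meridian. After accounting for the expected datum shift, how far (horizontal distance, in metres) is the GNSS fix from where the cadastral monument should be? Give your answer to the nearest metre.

Observed coordinate differences: Δφ = +0.00172°, Δλ = +0.00048°.
Converting to metres (1° lat = 111312 m, cos φ = 0.980547): observed ΔN = 191.5 m, observed ΔE = 52.4 m.
Subtracting the expected shift leaves a residual of 191.5 − (212) = -20.5 m north and 52.4 − (95) = -42.6 m east.
Residual distance = √((-20.5)² + (-42.6)²) = 47.3 m.

47 m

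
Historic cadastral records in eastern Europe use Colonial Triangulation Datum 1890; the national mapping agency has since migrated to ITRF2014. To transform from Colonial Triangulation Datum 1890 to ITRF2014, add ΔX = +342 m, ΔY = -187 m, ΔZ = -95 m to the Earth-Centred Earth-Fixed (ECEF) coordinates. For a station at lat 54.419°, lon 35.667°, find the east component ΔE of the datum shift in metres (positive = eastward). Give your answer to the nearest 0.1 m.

At φ = 54.419°, λ = 35.667°: sin φ = 0.813294, cos φ = 0.581853, sin λ = 0.583073, cos λ = 0.812419.
ΔE = −sin λ·ΔX + cos λ·ΔY = −(0.583073)·(342) + (0.812419)·(-187) = -351.33 m.

ΔE = -351.3 m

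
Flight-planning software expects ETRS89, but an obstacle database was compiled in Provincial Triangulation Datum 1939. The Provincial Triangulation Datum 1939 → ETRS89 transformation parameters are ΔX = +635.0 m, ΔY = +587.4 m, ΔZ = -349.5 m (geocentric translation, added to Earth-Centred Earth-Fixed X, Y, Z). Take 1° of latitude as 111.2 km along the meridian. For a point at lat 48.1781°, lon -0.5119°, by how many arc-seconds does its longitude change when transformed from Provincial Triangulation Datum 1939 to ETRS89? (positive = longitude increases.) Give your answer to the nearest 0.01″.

sin φ = 0.745221, cos φ = 0.666817, sin λ = -0.008934, cos λ = 0.999960.
East component: ΔE = −sin λ·ΔX + cos λ·ΔY = −(-0.008934)(635.0) + (0.999960)(587.4) = 593.05 m.
1° of latitude spans 111200 m; at latitude φ, 1° of longitude spans that × cos φ = 74150.1 m, so Δλ = 593.05 / 74150.1 × 3600 = 28.793″.

Δλ = 28.79″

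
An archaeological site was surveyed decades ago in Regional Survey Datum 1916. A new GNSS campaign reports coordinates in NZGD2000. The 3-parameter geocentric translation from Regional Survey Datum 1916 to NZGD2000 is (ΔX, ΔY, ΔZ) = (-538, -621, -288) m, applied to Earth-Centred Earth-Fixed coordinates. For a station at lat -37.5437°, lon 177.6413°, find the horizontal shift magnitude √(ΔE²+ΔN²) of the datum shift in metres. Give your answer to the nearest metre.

The local east axis at (φ, λ) is (−sin λ, cos λ, 0), so ΔE = −sin(177.6413°)·(-538) + cos(177.6413°)·(-621) = 642.62 m.
The local north axis is (−sin φ cos λ, −sin φ sin λ, cos φ), giving ΔN = 327.561 − 15.574 − 228.352 = 83.64 m.
Horizontal magnitude = √(ΔE² + ΔN²) = √(642.62² + 83.64²) = 648.04 m.

648 m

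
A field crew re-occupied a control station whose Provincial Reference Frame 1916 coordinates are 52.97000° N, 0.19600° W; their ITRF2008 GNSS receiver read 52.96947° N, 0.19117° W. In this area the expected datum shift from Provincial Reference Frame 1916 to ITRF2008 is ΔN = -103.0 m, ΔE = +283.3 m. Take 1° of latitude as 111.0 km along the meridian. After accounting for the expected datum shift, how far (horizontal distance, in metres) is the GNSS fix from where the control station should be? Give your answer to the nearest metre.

Observed coordinate differences: Δφ = -0.00053°, Δλ = +0.00483°.
Converting to metres (1° lat = 111000 m, cos φ = 0.602233): observed ΔN = -58.8 m, observed ΔE = 322.9 m.
Subtracting the expected shift leaves a residual of -58.8 − (-103.0) = 44.2 m north and 322.9 − (283.3) = 39.6 m east.
Residual distance = √(44.2² + 39.6²) = 59.3 m.

59 m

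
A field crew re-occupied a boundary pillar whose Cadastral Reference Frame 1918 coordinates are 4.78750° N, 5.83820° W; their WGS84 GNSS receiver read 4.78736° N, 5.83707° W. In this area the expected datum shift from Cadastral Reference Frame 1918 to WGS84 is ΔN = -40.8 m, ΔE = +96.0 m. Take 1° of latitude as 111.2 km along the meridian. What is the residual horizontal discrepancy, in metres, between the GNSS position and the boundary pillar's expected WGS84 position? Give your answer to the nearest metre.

Observed coordinate differences: Δφ = -0.00014°, Δλ = +0.00113°.
Converting to metres (1° lat = 111200 m, cos φ = 0.996511): observed ΔN = -15.6 m, observed ΔE = 125.2 m.
Subtracting the expected shift leaves a residual of -15.6 − (-40.8) = 25.2 m north and 125.2 − (96.0) = 29.2 m east.
Residual distance = √(25.2² + 29.2²) = 38.6 m.

39 m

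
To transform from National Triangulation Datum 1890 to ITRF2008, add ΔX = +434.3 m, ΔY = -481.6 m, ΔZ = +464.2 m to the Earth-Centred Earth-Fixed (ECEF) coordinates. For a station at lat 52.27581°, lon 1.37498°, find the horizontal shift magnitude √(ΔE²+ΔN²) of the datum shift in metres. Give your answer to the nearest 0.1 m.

494.4 m

The local east axis at (φ, λ) is (−sin λ, cos λ, 0), so ΔE = −sin(1.37498°)·434.3 + cos(1.37498°)·(-481.6) = -491.88 m.
The local north axis is (−sin φ cos λ, −sin φ sin λ, cos φ), giving ΔN = -343.417 + 9.141 + 284.026 = -50.25 m.
Horizontal magnitude = √(ΔE² + ΔN²) = √((-491.88)² + (-50.25)²) = 494.44 m.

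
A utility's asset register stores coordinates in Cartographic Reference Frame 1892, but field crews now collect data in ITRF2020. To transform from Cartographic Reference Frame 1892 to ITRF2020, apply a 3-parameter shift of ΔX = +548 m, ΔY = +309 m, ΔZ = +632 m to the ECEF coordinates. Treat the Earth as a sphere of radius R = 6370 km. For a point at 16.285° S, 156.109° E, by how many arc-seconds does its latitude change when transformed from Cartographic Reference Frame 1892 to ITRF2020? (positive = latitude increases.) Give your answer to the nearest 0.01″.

sin φ = -0.280415, cos φ = 0.959879, sin λ = 0.404998, cos λ = -0.914318.
North component: ΔN = −sin φ cos λ·ΔX − sin φ sin λ·ΔY + cos φ·ΔZ = −(-0.280415)(-0.914318)(548) − (-0.280415)(0.404998)(309) + (0.959879)(632) = 501.23 m.
1° of latitude spans πR/180 = 111177 m, so Δφ = 501.23 / 111177 × 3600 = 16.230″.

Δφ = 16.23″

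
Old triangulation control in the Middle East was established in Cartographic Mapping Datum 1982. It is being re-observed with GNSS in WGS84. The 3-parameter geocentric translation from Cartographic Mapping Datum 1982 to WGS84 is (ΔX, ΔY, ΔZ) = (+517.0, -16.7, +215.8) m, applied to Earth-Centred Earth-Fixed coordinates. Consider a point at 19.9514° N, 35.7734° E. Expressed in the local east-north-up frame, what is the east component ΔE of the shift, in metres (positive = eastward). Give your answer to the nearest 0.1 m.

The local east axis at (φ, λ) is (−sin λ, cos λ, 0), so ΔE = −sin(35.7734°)·517.0 + cos(35.7734°)·(-16.7) = -315.78 m.

ΔE = -315.8 m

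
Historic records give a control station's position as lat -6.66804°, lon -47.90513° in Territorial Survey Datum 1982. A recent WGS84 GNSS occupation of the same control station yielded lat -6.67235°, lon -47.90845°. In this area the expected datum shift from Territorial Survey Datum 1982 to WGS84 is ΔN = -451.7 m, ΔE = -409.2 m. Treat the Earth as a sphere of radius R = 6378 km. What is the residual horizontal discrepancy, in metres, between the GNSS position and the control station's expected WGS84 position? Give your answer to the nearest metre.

51 m

Observed coordinate differences: Δφ = -0.00431°, Δλ = -0.00332°.
Converting to metres (1° lat = 111317 m, cos φ = 0.993236): observed ΔN = -479.8 m, observed ΔE = -367.1 m.
Subtracting the expected shift leaves a residual of -479.8 − (-451.7) = -28.1 m north and -367.1 − (-409.2) = 42.1 m east.
Residual distance = √((-28.1)² + 42.1²) = 50.6 m.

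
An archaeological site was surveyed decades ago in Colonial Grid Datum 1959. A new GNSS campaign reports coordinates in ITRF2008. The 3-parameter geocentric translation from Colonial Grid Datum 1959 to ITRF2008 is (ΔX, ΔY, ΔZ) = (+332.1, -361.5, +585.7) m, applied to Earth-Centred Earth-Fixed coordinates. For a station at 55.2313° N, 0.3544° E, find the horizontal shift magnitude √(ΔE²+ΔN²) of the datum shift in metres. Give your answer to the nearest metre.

At φ = 55.2313°, λ = 0.3544°: sin φ = 0.821461, cos φ = 0.570265, sin λ = 0.006185, cos λ = 0.999981.
ΔE = −sin λ·ΔX + cos λ·ΔY = −(0.006185)·(332.1) + (0.999981)·(-361.5) = -363.55 m.
ΔN = −sin φ cos λ·ΔX − sin φ sin λ·ΔY + cos φ·ΔZ = −(0.821461)(0.999981)(332.1) − (0.821461)(0.006185)(-361.5) + (0.570265)(585.7) = 63.04 m.
Horizontal magnitude = √(ΔE² + ΔN²) = √((-363.55)² + 63.04²) = 368.97 m.

369 m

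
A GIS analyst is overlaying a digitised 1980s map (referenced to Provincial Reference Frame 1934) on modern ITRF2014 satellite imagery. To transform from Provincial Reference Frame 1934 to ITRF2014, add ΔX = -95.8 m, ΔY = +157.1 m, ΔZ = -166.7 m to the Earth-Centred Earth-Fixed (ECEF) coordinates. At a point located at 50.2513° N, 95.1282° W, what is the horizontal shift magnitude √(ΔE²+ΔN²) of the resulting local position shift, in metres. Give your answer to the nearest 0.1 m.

109.7 m

The local east axis at (φ, λ) is (−sin λ, cos λ, 0), so ΔE = −sin(-95.1282°)·(-95.8) + cos(-95.1282°)·157.1 = -109.46 m.
The local north axis is (−sin φ cos λ, −sin φ sin λ, cos φ), giving ΔN = -6.584 + 120.304 − 106.592 = 7.13 m.
Horizontal magnitude = √(ΔE² + ΔN²) = √((-109.46)² + 7.13²) = 109.69 m.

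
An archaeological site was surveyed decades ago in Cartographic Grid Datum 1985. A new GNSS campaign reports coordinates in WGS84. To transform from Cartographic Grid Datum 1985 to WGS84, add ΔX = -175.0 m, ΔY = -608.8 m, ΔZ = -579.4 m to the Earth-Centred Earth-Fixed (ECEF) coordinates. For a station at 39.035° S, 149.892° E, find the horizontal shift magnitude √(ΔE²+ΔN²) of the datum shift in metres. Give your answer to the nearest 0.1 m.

822.7 m

At φ = -39.035°, λ = 149.892°: sin φ = -0.629795, cos φ = 0.776761, sin λ = 0.501632, cos λ = -0.865081.
ΔE = −sin λ·ΔX + cos λ·ΔY = −(0.501632)·(-175.0) + (-0.865081)·(-608.8) = 614.45 m.
ΔN = −sin φ cos λ·ΔX − sin φ sin λ·ΔY + cos φ·ΔZ = −(-0.629795)(-0.865081)(-175.0) − (-0.629795)(0.501632)(-608.8) + (0.776761)(-579.4) = -547.05 m.
Horizontal magnitude = √(ΔE² + ΔN²) = √(614.45² + (-547.05)²) = 822.68 m.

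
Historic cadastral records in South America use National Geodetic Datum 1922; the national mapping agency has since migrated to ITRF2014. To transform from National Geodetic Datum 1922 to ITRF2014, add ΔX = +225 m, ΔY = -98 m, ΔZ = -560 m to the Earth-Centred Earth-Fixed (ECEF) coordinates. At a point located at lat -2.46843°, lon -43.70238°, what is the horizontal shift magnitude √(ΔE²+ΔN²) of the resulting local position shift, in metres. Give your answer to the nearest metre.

At φ = -2.46843°, λ = -43.70238°: sin φ = -0.043069, cos φ = 0.999072, sin λ = -0.690912, cos λ = 0.722938.
ΔE = −sin λ·ΔX + cos λ·ΔY = −(-0.690912)·(225) + (0.722938)·(-98) = 84.61 m.
ΔN = −sin φ cos λ·ΔX − sin φ sin λ·ΔY + cos φ·ΔZ = −(-0.043069)(0.722938)(225) − (-0.043069)(-0.690912)(-98) + (0.999072)(-560) = -549.56 m.
Horizontal magnitude = √(ΔE² + ΔN²) = √(84.61² + (-549.56)²) = 556.03 m.

556 m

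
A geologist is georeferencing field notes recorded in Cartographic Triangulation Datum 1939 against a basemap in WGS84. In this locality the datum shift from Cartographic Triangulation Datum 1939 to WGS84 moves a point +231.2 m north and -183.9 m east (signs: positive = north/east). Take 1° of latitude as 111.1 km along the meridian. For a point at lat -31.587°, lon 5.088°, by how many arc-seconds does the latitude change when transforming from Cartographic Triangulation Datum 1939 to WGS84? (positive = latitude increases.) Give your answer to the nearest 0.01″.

1° of latitude = 111.1 km, so Δφ = 231.2 / 111100 = 0.0020810° = 7.492″.

Δφ = 7.49″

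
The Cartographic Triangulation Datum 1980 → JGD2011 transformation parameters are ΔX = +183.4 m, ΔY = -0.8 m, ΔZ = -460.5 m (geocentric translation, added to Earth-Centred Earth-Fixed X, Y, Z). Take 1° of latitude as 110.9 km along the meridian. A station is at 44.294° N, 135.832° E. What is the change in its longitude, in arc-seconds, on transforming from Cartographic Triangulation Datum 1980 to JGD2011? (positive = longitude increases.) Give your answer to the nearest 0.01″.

sin φ = 0.698340, cos φ = 0.715766, sin λ = 0.696765, cos λ = -0.717300.
East component: ΔE = −sin λ·ΔX + cos λ·ΔY = −(0.696765)(183.4) + (-0.717300)(-0.8) = -127.21 m.
1° of latitude spans 110900 m; at latitude φ, 1° of longitude spans that × cos φ = 79378.4 m, so Δλ = -127.21 / 79378.4 × 3600 = -5.769″.

Δλ = -5.77″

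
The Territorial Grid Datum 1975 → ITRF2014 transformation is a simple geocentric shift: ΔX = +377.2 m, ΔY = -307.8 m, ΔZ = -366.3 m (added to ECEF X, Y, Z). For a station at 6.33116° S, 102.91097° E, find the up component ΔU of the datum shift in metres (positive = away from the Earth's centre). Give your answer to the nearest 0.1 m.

ΔU = -341.6 m

The local up (radial) axis is (cos φ cos λ, cos φ sin λ, sin φ), giving ΔU = -83.766 − 298.189 + 40.394 = -341.56 m.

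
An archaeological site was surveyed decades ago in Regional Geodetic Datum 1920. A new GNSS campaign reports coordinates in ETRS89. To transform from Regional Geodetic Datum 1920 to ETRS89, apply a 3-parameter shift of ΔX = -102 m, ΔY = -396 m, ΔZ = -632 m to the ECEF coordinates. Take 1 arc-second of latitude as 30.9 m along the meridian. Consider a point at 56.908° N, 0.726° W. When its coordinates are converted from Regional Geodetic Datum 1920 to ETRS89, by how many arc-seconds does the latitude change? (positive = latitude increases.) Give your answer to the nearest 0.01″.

sin φ = 0.837795, cos φ = 0.545985, sin λ = -0.012671, cos λ = 0.999920.
North component: ΔN = −sin φ cos λ·ΔX − sin φ sin λ·ΔY + cos φ·ΔZ = −(0.837795)(0.999920)(-102) − (0.837795)(-0.012671)(-396) + (0.545985)(-632) = -263.82 m.
1° of latitude spans 3600 × 30.90 = 111240 m, so Δφ = -263.82 / 111240 × 3600 = -8.538″.

Δφ = -8.54″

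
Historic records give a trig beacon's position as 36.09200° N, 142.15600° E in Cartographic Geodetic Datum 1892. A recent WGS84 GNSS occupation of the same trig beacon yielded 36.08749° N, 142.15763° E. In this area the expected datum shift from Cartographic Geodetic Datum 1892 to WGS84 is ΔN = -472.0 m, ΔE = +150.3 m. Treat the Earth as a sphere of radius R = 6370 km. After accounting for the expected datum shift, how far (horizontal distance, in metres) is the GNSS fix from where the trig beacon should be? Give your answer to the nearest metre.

30 m

Observed coordinate differences: Δφ = -0.00451°, Δλ = +0.00163°.
Converting to metres (1° lat = 111177 m, cos φ = 0.808072): observed ΔN = -501.4 m, observed ΔE = 146.4 m.
Subtracting the expected shift leaves a residual of -501.4 − (-472.0) = -29.4 m north and 146.4 − (150.3) = -3.9 m east.
Residual distance = √((-29.4)² + (-3.9)²) = 29.7 m.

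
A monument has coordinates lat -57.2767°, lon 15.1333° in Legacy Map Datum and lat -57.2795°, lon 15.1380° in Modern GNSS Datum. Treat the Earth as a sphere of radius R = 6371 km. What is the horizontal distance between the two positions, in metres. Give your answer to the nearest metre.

420 m

Δφ = -57.2795° − -57.2767° = -0.0028°; Δλ = 15.1380° − 15.1333° = +0.0047°.
1° along a meridian = πR/180 = 111195 m.
ΔN = Δφ × 111195 = -311.3 m; ΔE = Δλ × 111195 × cos(-57.2767°) = +0.0047 × 111195 × 0.540582 = 282.5 m.
Distance = √(ΔE² + ΔN²) = √(282.5² + (-311.3)²) = 420.4 m.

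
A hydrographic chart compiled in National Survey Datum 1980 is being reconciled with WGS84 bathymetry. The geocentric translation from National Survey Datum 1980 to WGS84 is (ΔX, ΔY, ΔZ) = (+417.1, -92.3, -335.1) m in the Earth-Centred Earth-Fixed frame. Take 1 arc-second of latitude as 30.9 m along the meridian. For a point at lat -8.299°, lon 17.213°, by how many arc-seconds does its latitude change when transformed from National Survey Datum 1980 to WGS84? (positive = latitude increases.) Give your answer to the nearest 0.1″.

sin φ = -0.144339, cos φ = 0.989528, sin λ = 0.295925, cos λ = 0.955211.
North component: ΔN = −sin φ cos λ·ΔX − sin φ sin λ·ΔY + cos φ·ΔZ = −(-0.144339)(0.955211)(417.1) − (-0.144339)(0.295925)(-92.3) + (0.989528)(-335.1) = -278.03 m.
1° of latitude spans 3600 × 30.90 = 111240 m, so Δφ = -278.03 / 111240 × 3600 = -8.998″.

Δφ = -9.0″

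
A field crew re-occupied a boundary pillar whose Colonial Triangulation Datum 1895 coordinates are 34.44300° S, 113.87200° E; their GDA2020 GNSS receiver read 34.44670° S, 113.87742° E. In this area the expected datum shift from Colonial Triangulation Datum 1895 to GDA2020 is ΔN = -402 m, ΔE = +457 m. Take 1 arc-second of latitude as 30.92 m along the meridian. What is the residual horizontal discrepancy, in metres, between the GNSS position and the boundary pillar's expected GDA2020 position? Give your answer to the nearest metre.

Observed coordinate differences: Δφ = -0.00370°, Δλ = +0.00542°.
Converting to metres (1° lat = 111312 m, cos φ = 0.824689): observed ΔN = -411.9 m, observed ΔE = 497.5 m.
Subtracting the expected shift leaves a residual of -411.9 − (-402) = -9.9 m north and 497.5 − (457) = 40.5 m east.
Residual distance = √((-9.9)² + 40.5²) = 41.7 m.

42 m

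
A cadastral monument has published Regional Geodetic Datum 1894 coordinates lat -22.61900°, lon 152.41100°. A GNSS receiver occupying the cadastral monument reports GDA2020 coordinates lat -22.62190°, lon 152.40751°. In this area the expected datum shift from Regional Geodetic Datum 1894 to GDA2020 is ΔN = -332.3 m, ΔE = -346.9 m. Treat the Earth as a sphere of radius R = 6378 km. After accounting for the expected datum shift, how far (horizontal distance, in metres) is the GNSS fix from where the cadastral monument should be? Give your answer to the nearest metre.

15 m

Observed coordinate differences: Δφ = -0.00290°, Δλ = -0.00349°.
Converting to metres (1° lat = 111317 m, cos φ = 0.923083): observed ΔN = -322.8 m, observed ΔE = -358.6 m.
Subtracting the expected shift leaves a residual of -322.8 − (-332.3) = 9.5 m north and -358.6 − (-346.9) = -11.7 m east.
Residual distance = √(9.5² + (-11.7)²) = 15.1 m.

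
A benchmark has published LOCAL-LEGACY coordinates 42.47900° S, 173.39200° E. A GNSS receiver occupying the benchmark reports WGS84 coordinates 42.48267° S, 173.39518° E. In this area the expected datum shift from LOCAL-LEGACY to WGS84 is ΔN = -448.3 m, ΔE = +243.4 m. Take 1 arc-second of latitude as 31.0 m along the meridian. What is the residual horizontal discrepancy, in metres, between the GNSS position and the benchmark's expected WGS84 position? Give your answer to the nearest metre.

43 m

Observed coordinate differences: Δφ = -0.00367°, Δλ = +0.00318°.
Converting to metres (1° lat = 111600 m, cos φ = 0.737525): observed ΔN = -409.6 m, observed ΔE = 261.7 m.
Subtracting the expected shift leaves a residual of -409.6 − (-448.3) = 38.7 m north and 261.7 − (243.4) = 18.3 m east.
Residual distance = √(38.7² + 18.3²) = 42.9 m.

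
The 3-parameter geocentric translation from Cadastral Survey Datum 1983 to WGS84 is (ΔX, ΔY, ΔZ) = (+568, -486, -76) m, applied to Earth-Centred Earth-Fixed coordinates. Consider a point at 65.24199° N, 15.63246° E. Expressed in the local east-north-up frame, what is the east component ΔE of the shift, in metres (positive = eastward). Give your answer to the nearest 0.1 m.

ΔE = -621.1 m

The local east axis at (φ, λ) is (−sin λ, cos λ, 0), so ΔE = −sin(15.63246°)·568 + cos(15.63246°)·(-486) = -621.08 m.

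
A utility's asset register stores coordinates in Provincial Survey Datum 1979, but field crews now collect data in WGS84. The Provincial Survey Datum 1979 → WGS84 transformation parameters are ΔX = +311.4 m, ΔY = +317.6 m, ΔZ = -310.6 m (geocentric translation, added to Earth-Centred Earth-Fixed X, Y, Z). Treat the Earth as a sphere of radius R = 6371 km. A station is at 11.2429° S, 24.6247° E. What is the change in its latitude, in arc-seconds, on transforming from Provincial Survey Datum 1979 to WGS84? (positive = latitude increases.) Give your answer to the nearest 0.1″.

sin φ = -0.194969, cos φ = 0.980809, sin λ = 0.416673, cos λ = 0.909057.
North component: ΔN = −sin φ cos λ·ΔX − sin φ sin λ·ΔY + cos φ·ΔZ = −(-0.194969)(0.909057)(311.4) − (-0.194969)(0.416673)(317.6) + (0.980809)(-310.6) = -223.65 m.
1° of latitude spans πR/180 = 111195 m, so Δφ = -223.65 / 111195 × 3600 = -7.241″.

Δφ = -7.2″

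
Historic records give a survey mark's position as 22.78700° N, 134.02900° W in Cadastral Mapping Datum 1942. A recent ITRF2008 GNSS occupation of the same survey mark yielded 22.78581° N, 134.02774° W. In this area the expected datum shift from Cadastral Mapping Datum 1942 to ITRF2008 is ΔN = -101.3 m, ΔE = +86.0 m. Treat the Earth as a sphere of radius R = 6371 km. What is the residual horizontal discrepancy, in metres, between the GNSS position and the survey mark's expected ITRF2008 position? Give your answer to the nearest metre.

Observed coordinate differences: Δφ = -0.00119°, Δλ = +0.00126°.
Converting to metres (1° lat = 111195 m, cos φ = 0.921951): observed ΔN = -132.3 m, observed ΔE = 129.2 m.
Subtracting the expected shift leaves a residual of -132.3 − (-101.3) = -31.0 m north and 129.2 − (86.0) = 43.2 m east.
Residual distance = √((-31.0)² + 43.2²) = 53.2 m.

53 m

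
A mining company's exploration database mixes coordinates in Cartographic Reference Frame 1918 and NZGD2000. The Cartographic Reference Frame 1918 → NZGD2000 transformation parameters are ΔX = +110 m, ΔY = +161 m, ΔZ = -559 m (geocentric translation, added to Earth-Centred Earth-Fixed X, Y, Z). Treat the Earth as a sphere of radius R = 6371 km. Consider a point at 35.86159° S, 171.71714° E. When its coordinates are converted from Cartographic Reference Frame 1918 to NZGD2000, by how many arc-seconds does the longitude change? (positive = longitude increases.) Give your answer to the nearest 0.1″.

sin φ = -0.585829, cos φ = 0.810435, sin λ = 0.144060, cos λ = -0.989569.
East component: ΔE = −sin λ·ΔX + cos λ·ΔY = −(0.144060)(110) + (-0.989569)(161) = -175.17 m.
1° of latitude spans πR/180 = 111195 m; at latitude φ, 1° of longitude spans that × cos φ = 90116.2 m, so Δλ = -175.17 / 90116.2 × 3600 = -6.998″.

Δλ = -7.0″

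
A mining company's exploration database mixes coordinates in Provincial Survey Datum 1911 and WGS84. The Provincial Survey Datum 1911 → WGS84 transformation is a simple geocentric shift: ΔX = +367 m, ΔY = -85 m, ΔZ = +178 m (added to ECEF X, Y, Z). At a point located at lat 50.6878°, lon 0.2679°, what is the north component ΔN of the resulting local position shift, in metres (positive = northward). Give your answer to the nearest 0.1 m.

The local north axis is (−sin φ cos λ, −sin φ sin λ, cos φ), giving ΔN = -283.947 + 0.307 + 112.771 = -170.87 m.

ΔN = -170.9 m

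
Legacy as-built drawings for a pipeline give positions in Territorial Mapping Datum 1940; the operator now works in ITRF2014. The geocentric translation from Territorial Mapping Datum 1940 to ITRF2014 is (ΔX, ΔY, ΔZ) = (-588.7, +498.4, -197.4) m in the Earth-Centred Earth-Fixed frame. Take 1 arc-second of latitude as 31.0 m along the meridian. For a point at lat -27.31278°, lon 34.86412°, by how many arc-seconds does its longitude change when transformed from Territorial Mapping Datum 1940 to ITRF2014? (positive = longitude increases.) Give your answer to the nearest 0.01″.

Δλ = 27.06″

sin φ = -0.458848, cos φ = 0.888515, sin λ = 0.571632, cos λ = 0.820510.
East component: ΔE = −sin λ·ΔX + cos λ·ΔY = −(0.571632)(-588.7) + (0.820510)(498.4) = 745.46 m.
1° of latitude spans 3600 × 31.00 = 111600 m; at latitude φ, 1° of longitude spans that × cos φ = 99158.3 m, so Δλ = 745.46 / 99158.3 × 3600 = 27.064″.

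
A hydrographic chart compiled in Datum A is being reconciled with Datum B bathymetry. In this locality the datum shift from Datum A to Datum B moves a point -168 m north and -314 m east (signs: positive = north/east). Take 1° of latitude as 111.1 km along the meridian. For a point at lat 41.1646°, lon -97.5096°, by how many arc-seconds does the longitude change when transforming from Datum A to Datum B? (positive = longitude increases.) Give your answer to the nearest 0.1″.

Δλ = -13.5″

At latitude 41.1646°, cos φ = 0.752822.
1° of longitude at this latitude = 111.1 × cos φ = 83.64 km, so Δλ = -314.0 / 83638.5 = -0.0037543° = -13.515″.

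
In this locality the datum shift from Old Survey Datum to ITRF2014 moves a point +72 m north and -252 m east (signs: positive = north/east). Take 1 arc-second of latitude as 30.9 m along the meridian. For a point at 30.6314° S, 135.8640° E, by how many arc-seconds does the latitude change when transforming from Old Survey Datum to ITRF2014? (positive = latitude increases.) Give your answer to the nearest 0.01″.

Δφ = 2.33″

1″ of latitude = 30.90 m, so Δφ = 72.0 / 30.90 = 2.330″.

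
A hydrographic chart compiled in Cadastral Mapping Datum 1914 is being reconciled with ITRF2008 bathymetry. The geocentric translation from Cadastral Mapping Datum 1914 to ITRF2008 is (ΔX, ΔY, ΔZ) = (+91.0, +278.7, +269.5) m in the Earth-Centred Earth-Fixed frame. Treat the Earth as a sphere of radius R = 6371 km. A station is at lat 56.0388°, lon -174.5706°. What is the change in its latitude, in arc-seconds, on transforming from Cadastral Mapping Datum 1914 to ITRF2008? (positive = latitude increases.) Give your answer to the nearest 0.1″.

sin φ = 0.829416, cos φ = 0.558631, sin λ = -0.094619, cos λ = -0.995514.
North component: ΔN = −sin φ cos λ·ΔX − sin φ sin λ·ΔY + cos φ·ΔZ = −(0.829416)(-0.995514)(91.0) − (0.829416)(-0.094619)(278.7) + (0.558631)(269.5) = 247.56 m.
1° of latitude spans πR/180 = 111195 m, so Δφ = 247.56 / 111195 × 3600 = 8.015″.

Δφ = 8.0″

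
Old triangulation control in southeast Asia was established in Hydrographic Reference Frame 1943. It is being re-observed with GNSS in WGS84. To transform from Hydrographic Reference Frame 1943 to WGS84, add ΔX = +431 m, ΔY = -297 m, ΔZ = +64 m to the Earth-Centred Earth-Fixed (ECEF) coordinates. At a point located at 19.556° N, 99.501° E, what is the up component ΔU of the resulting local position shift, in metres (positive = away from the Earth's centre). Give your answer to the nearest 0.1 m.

The local up (radial) axis is (cos φ cos λ, cos φ sin λ, sin φ), giving ΔU = -67.039 − 276.028 + 21.423 = -321.64 m.

ΔU = -321.6 m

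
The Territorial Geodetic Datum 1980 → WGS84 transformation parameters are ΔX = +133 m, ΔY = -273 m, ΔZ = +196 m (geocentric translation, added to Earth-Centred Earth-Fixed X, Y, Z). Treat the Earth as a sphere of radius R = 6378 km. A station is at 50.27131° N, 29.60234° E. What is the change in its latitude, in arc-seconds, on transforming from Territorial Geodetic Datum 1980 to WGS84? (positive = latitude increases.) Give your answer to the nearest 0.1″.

sin φ = 0.769080, cos φ = 0.639153, sin λ = 0.493977, cos λ = 0.869475.
North component: ΔN = −sin φ cos λ·ΔX − sin φ sin λ·ΔY + cos φ·ΔZ = −(0.769080)(0.869475)(133) − (0.769080)(0.493977)(-273) + (0.639153)(196) = 140.05 m.
1° of latitude spans πR/180 = 111317 m, so Δφ = 140.05 / 111317 × 3600 = 4.529″.

Δφ = 4.5″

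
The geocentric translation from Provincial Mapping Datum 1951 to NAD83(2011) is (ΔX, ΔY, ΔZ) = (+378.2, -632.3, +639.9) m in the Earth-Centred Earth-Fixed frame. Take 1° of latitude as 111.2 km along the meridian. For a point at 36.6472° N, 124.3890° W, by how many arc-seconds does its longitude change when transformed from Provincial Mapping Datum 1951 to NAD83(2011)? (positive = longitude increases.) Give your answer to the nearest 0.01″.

sin φ = 0.596886, cos φ = 0.802326, sin λ = -0.825222, cos λ = -0.564809.
East component: ΔE = −sin λ·ΔX + cos λ·ΔY = −(-0.825222)(378.2) + (-0.564809)(-632.3) = 669.23 m.
1° of latitude spans 111200 m; at latitude φ, 1° of longitude spans that × cos φ = 89218.7 m, so Δλ = 669.23 / 89218.7 × 3600 = 27.004″.

Δλ = 27.00″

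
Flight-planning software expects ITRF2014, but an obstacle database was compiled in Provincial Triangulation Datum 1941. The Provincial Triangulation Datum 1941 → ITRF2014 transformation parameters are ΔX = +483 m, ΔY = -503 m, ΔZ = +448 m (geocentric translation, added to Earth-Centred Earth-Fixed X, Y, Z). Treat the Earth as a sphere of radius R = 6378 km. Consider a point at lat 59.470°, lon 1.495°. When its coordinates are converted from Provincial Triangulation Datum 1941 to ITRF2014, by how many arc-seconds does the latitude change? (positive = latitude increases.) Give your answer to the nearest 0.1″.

Δφ = -5.7″

sin φ = 0.861363, cos φ = 0.507989, sin λ = 0.026090, cos λ = 0.999660.
North component: ΔN = −sin φ cos λ·ΔX − sin φ sin λ·ΔY + cos φ·ΔZ = −(0.861363)(0.999660)(483) − (0.861363)(0.026090)(-503) + (0.507989)(448) = -177.01 m.
1° of latitude spans πR/180 = 111317 m, so Δφ = -177.01 / 111317 × 3600 = -5.725″.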